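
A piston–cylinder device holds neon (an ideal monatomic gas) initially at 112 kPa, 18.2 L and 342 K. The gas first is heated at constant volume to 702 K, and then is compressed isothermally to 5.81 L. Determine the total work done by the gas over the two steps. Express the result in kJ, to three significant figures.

W_total ≈ -4.78 kJ

Step 1 (isochoric): W = 0 (constant volume).
After step 1: P = 229.9 kPa (V unchanged).
Step 2 (isothermal): W = P₁V₁ ln(V₂/V₁) = (4184) ln(5.81/18.2) = -4778 J.
W_total = 0 − 4778 = -4778 J.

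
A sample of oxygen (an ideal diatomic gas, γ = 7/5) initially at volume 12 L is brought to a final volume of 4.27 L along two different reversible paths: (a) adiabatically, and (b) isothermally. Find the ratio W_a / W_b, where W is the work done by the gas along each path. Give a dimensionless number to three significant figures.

W_a / W_b ≈ 1.24

Path (a) adiabatic: W = P₁V₁(1 − (V₁/V₂)^(γ−1))/(γ−1) → W_a/(P₁V₁) = -1.28.
Path (b) isothermal: W = P₁V₁ ln(V₂/V₁) → W_b/(P₁V₁) = -1.033.
W_a / W_b = -1.28 / -1.033 = 1.238.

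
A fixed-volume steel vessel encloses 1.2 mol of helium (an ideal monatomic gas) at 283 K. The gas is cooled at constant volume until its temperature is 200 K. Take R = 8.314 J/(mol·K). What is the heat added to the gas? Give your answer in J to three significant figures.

Constant volume ⇒ W = 0, so Q = ΔU = nCᵥΔT with Cᵥ = 3R/2 = 12.47 J/(mol·K).
ΔU = (1.2)(12.47)(200 − 283) = -1242 J.

Q ≈ -1240 J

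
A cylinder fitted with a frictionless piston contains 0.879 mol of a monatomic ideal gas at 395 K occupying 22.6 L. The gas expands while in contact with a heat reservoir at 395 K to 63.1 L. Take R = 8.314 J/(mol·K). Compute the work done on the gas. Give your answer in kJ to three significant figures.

W ≈ -2.96 kJ

Isothermal: W = nRT ln(V₂/V₁).
W = (0.879)(8.314)(395) × ln(63.1/22.6)
  = 2887 × 1.027
W_by_gas = 2964 J; work on gas = −W_by = -2964 J.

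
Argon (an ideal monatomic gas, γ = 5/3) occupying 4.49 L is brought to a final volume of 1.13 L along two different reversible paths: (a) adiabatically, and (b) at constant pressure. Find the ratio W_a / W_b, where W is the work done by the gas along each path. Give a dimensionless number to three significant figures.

W_a / W_b ≈ 3.02

Path (a) adiabatic: W = P₁V₁(1 − (V₁/V₂)^(γ−1))/(γ−1) → W_a/(P₁V₁) = -2.263.
Path (b) isobaric: W = P₁(V₂ − V₁) → W_b/(P₁V₁) = -0.7483.
W_a / W_b = -2.263 / -0.7483 = 3.024.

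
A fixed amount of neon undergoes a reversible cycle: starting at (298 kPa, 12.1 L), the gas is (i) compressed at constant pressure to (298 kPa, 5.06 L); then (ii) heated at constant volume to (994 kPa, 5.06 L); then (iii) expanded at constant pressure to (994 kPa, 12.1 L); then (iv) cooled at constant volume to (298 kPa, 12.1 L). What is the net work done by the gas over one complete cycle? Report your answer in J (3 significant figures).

W_net ≈ 4900 J

Constant-volume legs do no work.
W(i) = (298)(5.06 − 12.1) = -2098 J; W(iii) = (994)(12.1 − 5.06) = 6998 J.
W_net = -2098 + 6998 = 4900 J (the clockwise enclosed area).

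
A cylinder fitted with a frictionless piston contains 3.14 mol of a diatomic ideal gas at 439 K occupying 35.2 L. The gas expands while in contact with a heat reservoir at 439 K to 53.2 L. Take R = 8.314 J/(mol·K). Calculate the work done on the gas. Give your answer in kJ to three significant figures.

Isothermal: W = nRT ln(V₂/V₁).
W = (3.14)(8.314)(439) × ln(53.2/35.2)
  = 11461 × 0.413
W_by_gas = 4733 J; work on gas = −W_by = -4733 J.

W ≈ -4.73 kJ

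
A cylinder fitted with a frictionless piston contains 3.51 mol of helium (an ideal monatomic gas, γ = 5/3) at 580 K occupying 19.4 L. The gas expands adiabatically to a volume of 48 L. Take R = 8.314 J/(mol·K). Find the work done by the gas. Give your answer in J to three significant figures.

W ≈ 11500 J

Adiabatic: TV^(γ−1) = const with γ = 5/3.
T₂ = T₁ (V₁/V₂)^(γ−1) = 580 × (19.4/48)^0.667 = 580 × 0.5466 = 317.1 K.
W_by = nCᵥ(T₁ − T₂) = (3.51)(12.47)(580 − 317.1) = 11510 J.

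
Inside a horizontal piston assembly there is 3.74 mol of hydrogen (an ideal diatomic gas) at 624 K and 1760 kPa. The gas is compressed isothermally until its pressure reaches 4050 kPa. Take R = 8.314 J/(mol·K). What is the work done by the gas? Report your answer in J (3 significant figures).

Isothermal process: W = nRT ln(V₂/V₁) = nRT ln(P₁/P₂).
W = (3.74)(8.314)(624) × ln(1760/4050)
  = 19403 × ln(0.4346) = 19403 × -0.8334
W_by_gas = -16170 J.

W ≈ -16200 J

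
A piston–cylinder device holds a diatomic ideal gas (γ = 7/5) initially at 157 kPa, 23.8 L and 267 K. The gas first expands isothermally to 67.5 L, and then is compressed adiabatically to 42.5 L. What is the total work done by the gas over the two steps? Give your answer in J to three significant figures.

Step 1 (isothermal): W = P₁V₁ ln(V₂/V₁) = (3737) ln(67.5/23.8) = 3895 J.
After step 1: P = 55.36 kPa, V = 67.5 L, T = 267 K.
Step 2 (adiabatic): W = (P₁V₁ − P₂V₂)/(γ−1) = (3737 − 4496)/0.4 = -1899 J.
W_total = 3895 − 1899 = 1996 J.

W_total ≈ 2000 J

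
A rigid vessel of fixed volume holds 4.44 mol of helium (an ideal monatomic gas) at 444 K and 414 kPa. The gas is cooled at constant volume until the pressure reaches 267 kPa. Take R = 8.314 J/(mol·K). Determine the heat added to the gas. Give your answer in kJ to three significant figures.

Q ≈ -8.73 kJ

Constant volume ⇒ W = 0, so Q = ΔU = nCᵥΔT with Cᵥ = 3R/2 = 12.47 J/(mol·K).
At constant V, T₂/T₁ = P₂/P₁ ⇒ ΔT = T₁(P₂/P₁ − 1) = 444·(267/414 − 1) = -157.7 K.
ΔU = (4.44)(12.47)(-157.7) = -8729 J.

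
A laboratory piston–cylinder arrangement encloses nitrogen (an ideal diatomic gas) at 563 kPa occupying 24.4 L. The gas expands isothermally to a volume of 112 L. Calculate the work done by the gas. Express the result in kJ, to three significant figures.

Isothermal: W = nRT ln(V₂/V₁) = P₁V₁ ln(V₂/V₁).
P₁V₁ = (563 kPa)(24.4 L) = 13737 J.
W = 13737 × ln(112/24.4) = 13737 × 1.524
W_by_gas = 20934 J.

W ≈ 20.9 kJ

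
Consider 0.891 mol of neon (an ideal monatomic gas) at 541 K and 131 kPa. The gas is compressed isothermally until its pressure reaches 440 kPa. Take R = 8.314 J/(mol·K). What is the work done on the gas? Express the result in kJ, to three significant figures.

Isothermal process: W = nRT ln(V₂/V₁) = nRT ln(P₁/P₂).
W = (0.891)(8.314)(541) × ln(131/440)
  = 4008 × ln(0.2977) = 4008 × -1.212
W_by_gas = -4856 J; work on gas = −W_by = 4856 J.

W ≈ 4.86 kJ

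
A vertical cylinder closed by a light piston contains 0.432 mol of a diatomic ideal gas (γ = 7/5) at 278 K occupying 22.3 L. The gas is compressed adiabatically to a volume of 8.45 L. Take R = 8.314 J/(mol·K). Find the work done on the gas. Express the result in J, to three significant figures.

W ≈ 1180 J

Adiabatic: TV^(γ−1) = const with γ = 7/5.
T₂ = T₁ (V₁/V₂)^(γ−1) = 278 × (22.3/8.45)^0.4 = 278 × 1.474 = 409.8 K.
W_by = nCᵥ(T₁ − T₂) = (0.432)(20.79)(278 − 409.8) = -1184 J.
Work on gas = −W_by = 1184 J.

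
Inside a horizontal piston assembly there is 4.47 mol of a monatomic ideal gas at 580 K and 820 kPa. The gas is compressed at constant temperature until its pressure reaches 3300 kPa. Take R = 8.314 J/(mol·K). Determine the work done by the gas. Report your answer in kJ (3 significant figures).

W ≈ -30.0 kJ

Isothermal process: W = nRT ln(V₂/V₁) = nRT ln(P₁/P₂).
W = (4.47)(8.314)(580) × ln(820/3300)
  = 21555 × ln(0.2485) = 21555 × -1.392
W_by_gas = -30012 J.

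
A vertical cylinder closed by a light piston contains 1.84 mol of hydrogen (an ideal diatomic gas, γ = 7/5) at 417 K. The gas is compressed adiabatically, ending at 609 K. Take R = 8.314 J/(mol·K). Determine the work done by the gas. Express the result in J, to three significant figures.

W ≈ -7340 J

Adiabatic ⇒ Q = 0, so W_by = −ΔU = nCᵥ(T₁ − T₂).
Cᵥ = 5R/2 = 20.79 J/(mol·K).
W = (1.84)(20.79)(417 − 609) = -7343 J.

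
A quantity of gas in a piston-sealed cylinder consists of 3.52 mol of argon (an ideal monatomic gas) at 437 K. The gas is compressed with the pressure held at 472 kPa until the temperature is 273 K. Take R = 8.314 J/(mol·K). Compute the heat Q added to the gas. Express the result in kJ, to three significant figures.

Q ≈ -12.0 kJ

Isobaric: W = nRΔT = (3.52)(8.314)(-164) = -4800 J.
ΔU = nCᵥΔT with Cᵥ = 3R/2: ΔU = (3.52)(12.47)(-164) = -7199 J.
Q = ΔU + W = -7199 − 4800 = -11999 J.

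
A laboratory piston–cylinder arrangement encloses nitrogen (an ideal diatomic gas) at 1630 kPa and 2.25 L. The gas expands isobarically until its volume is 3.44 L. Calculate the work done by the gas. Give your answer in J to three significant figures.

W ≈ 1940 J

Isobaric: W = P ΔV.
W = (1630 kPa)(3.44 − 2.25 L) = (1630)(1.19) = 1940 J.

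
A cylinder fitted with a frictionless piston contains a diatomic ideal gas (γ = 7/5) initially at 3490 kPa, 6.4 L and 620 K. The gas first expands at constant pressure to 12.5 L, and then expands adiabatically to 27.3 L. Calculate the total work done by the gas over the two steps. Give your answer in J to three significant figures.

Step 1 (isobaric): W = PΔV = (3490 kPa)(12.5 − 6.4 L) = 21289 J.
After step 1: P = 3490 kPa, V = 12.5 L, T = 1211 K.
Step 2 (adiabatic): W = (P₁V₁ − P₂V₂)/(γ−1) = (43625 − 31918)/0.4 = 29268 J.
W_total = 21289 + 29268 = 50557 J.

W_total ≈ 50600 J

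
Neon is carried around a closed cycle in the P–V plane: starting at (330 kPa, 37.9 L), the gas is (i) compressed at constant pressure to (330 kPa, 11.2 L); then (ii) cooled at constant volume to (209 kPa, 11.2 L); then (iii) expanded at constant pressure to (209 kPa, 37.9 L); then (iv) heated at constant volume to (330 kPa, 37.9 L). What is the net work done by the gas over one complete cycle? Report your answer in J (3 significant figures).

Constant-volume legs do no work.
W(i) = (330)(11.2 − 37.9) = -8811 J; W(iii) = (209)(37.9 − 11.2) = 5580 J.
W_net = -8811 + 5580 = -3231 J (the counter-clockwise enclosed area).

W_net ≈ -3230 J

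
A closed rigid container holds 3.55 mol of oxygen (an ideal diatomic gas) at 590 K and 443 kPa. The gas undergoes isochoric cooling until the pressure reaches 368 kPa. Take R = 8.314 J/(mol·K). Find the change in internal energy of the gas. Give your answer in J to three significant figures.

ΔU ≈ -7370 J

Constant volume ⇒ W = 0, so Q = ΔU = nCᵥΔT with Cᵥ = 5R/2 = 20.79 J/(mol·K).
At constant V, T₂/T₁ = P₂/P₁ ⇒ ΔT = T₁(P₂/P₁ − 1) = 590·(368/443 − 1) = -99.89 K.
ΔU = (3.55)(20.79)(-99.89) = -7370 J.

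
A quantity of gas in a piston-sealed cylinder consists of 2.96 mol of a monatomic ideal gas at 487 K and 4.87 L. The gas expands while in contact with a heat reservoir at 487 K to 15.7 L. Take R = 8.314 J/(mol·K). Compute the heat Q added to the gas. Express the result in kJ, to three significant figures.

Q ≈ 14.0 kJ

Isothermal ⇒ ΔU = 0, so Q = W = nRT ln(V₂/V₁).
Q = (2.96)(8.314)(487) ln(15.7/4.87) = 11985 × 1.171 = 14029 J.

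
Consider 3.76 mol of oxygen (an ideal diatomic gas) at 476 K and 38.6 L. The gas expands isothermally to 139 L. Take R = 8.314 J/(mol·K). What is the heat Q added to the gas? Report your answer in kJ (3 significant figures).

Q ≈ 19.1 kJ

Isothermal ⇒ ΔU = 0, so Q = W = nRT ln(V₂/V₁).
Q = (3.76)(8.314)(476) ln(139/38.6) = 14880 × 1.281 = 19065 J.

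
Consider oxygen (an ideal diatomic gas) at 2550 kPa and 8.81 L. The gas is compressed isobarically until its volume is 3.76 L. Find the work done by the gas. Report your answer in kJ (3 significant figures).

Isobaric: W = P ΔV.
W = (2550 kPa)(3.76 − 8.81 L) = (2550)(-5.05) = -12878 J.

W ≈ -12.9 kJ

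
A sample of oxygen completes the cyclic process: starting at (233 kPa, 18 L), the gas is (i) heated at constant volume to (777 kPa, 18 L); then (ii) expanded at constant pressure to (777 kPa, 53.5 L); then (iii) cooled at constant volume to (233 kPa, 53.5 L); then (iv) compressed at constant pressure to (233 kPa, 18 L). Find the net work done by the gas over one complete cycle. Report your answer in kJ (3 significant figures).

Constant-volume legs do no work.
W(ii) = (777)(53.5 − 18) = 27584 J; W(iv) = (233)(18 − 53.5) = -8272 J.
W_net = 27584 − 8272 = 19312 J (the clockwise enclosed area).

W_net ≈ 19.3 kJ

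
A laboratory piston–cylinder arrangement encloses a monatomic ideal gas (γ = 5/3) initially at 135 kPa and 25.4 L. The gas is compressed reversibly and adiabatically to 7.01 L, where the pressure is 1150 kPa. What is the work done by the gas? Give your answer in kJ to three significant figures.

Adiabatic: W = (P₁V₁ − P₂V₂)/(γ − 1) with γ = 5/3.
P₁V₁ = 3429 J, P₂V₂ = 8062 J.
W = (3429 − 8062) / 0.6667 = -6949 J.

W ≈ -6.95 kJ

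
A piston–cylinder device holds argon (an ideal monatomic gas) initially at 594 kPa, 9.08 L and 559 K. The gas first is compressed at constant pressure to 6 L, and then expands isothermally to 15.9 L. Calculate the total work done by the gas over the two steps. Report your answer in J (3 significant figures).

W_total ≈ 1640 J

Step 1 (isobaric): W = PΔV = (594 kPa)(6 − 9.08 L) = -1830 J.
After step 1: P = 594 kPa, V = 6 L, T = 369.4 K.
Step 2 (isothermal): W = P₁V₁ ln(V₂/V₁) = (3564) ln(15.9/6) = 3473 J.
W_total = -1830 + 3473 = 1644 J.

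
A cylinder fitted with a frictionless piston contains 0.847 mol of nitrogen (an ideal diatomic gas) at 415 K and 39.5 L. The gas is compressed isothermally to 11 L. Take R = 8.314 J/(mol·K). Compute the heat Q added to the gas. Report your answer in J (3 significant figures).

Q ≈ -3740 J

Isothermal ⇒ ΔU = 0, so Q = W = nRT ln(V₂/V₁).
Q = (0.847)(8.314)(415) ln(11/39.5) = 2922 × -1.278 = -3736 J.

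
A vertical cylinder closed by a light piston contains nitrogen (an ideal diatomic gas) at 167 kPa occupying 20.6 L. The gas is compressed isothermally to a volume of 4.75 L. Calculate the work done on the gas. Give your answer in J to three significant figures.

W ≈ 5050 J

Isothermal: W = nRT ln(V₂/V₁) = P₁V₁ ln(V₂/V₁).
P₁V₁ = (167 kPa)(20.6 L) = 3440 J.
W = 3440 × ln(4.75/20.6) = 3440 × -1.467
W_by_gas = -5047 J; work on gas = −W_by = 5047 J.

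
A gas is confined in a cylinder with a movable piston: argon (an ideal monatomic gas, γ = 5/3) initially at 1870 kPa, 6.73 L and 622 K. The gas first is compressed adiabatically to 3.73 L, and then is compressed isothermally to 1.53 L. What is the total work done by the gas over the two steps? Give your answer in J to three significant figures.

Step 1 (adiabatic): W = (P₁V₁ − P₂V₂)/(γ−1) = (12585 − 18652)/0.667 = -9100 J.
After step 1: P = 5001 kPa, V = 3.73 L, T = 921.9 K.
Step 2 (isothermal): W = P₁V₁ ln(V₂/V₁) = (18652) ln(1.53/3.73) = -16622 J.
W_total = -9100 − 16622 = -25722 J.

W_total ≈ -25700 J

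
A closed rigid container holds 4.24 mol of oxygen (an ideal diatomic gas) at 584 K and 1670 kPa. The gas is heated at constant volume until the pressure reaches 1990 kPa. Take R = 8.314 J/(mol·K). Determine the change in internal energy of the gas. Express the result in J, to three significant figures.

ΔU ≈ 9860 J

Constant volume ⇒ W = 0, so Q = ΔU = nCᵥΔT with Cᵥ = 5R/2 = 20.79 J/(mol·K).
At constant V, T₂/T₁ = P₂/P₁ ⇒ ΔT = T₁(P₂/P₁ − 1) = 584·(1990/1670 − 1) = 111.9 K.
ΔU = (4.24)(20.79)(111.9) = 9862 J.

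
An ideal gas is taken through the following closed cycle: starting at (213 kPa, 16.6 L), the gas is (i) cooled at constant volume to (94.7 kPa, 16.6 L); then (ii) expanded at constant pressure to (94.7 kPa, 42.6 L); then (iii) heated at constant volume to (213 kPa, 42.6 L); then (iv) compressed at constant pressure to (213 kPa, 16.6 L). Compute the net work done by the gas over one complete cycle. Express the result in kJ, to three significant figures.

Constant-volume legs do no work.
W(ii) = (94.7)(42.6 − 16.6) = 2462 J; W(iv) = (213)(16.6 − 42.6) = -5538 J.
W_net = 2462 − 5538 = -3076 J (the counter-clockwise enclosed area).

W_net ≈ -3.08 kJ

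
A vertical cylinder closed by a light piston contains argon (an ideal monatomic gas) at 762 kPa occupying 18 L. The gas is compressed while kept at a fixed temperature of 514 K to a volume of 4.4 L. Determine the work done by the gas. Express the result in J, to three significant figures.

W ≈ -19300 J

Isothermal: W = nRT ln(V₂/V₁) = P₁V₁ ln(V₂/V₁).
P₁V₁ = (762 kPa)(18 L) = 13716 J.
W = 13716 × ln(4.4/18) = 13716 × -1.409
W_by_gas = -19323 J.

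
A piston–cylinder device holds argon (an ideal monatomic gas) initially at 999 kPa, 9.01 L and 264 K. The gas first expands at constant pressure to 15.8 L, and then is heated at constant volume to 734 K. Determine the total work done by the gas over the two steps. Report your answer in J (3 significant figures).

W_total ≈ 6780 J

Step 1 (isobaric): W = PΔV = (999 kPa)(15.8 − 9.01 L) = 6783 J.
Step 2 (isochoric): W = 0 (constant volume).
W_total = 6783 + 0 = 6783 J.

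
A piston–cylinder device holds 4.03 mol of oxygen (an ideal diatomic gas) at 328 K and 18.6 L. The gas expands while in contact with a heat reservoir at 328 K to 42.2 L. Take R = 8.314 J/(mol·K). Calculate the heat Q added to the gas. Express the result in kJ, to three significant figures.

Isothermal ⇒ ΔU = 0, so Q = W = nRT ln(V₂/V₁).
Q = (4.03)(8.314)(328) ln(42.2/18.6) = 10990 × 0.8193 = 9003 J.

Q ≈ 9.00 kJ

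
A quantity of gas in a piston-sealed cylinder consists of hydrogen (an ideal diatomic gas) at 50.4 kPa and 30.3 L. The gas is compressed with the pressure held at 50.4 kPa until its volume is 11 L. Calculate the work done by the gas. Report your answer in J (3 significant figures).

W ≈ -973 J

Isobaric: W = P ΔV.
W = (50.4 kPa)(11 − 30.3 L) = (50.4)(-19.3) = -972.7 J.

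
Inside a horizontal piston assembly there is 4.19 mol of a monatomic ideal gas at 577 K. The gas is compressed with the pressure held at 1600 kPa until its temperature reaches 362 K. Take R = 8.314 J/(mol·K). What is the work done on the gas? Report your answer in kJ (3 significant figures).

W ≈ 7.49 kJ

Isobaric: W = P ΔV = nR ΔT.
W = (4.19)(8.314)(362 − 577) = -7490 J.
Work on gas = −W_by = 7490 J.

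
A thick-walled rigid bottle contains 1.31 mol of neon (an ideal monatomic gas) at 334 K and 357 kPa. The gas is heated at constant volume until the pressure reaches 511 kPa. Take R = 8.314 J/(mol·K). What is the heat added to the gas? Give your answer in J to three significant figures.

Constant volume ⇒ W = 0, so Q = ΔU = nCᵥΔT with Cᵥ = 3R/2 = 12.47 J/(mol·K).
At constant V, T₂/T₁ = P₂/P₁ ⇒ ΔT = T₁(P₂/P₁ − 1) = 334·(511/357 − 1) = 144.1 K.
ΔU = (1.31)(12.47)(144.1) = 2354 J.

Q ≈ 2350 J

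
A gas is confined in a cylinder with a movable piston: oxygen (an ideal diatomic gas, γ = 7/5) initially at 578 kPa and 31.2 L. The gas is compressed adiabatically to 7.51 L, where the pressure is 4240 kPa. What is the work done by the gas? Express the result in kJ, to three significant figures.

W ≈ -34.5 kJ

Adiabatic: W = (P₁V₁ − P₂V₂)/(γ − 1) with γ = 7/5.
P₁V₁ = 18034 J, P₂V₂ = 31842 J.
W = (18034 − 31842) / 0.4 = -34522 J.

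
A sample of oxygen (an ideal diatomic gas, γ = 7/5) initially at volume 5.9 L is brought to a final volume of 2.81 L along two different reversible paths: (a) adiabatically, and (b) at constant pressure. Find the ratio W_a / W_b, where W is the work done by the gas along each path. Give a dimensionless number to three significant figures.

Path (a) adiabatic: W = P₁V₁(1 − (V₁/V₂)^(γ−1))/(γ−1) → W_a/(P₁V₁) = -0.8636.
Path (b) isobaric: W = P₁(V₂ − V₁) → W_b/(P₁V₁) = -0.5237.
W_a / W_b = -0.8636 / -0.5237 = 1.649.

W_a / W_b ≈ 1.65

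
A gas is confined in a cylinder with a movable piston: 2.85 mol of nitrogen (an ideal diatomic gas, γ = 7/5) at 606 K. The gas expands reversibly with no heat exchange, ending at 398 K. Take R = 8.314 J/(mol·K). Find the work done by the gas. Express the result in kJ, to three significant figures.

W ≈ 12.3 kJ

Adiabatic ⇒ Q = 0, so W_by = −ΔU = nCᵥ(T₁ − T₂).
Cᵥ = 5R/2 = 20.79 J/(mol·K).
W = (2.85)(20.79)(606 − 398) = 12321 J.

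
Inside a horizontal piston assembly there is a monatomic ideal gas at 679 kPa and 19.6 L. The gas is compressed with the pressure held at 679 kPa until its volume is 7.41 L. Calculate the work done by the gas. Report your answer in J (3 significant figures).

W ≈ -8280 J

Isobaric: W = P ΔV.
W = (679 kPa)(7.41 − 19.6 L) = (679)(-12.19) = -8277 J.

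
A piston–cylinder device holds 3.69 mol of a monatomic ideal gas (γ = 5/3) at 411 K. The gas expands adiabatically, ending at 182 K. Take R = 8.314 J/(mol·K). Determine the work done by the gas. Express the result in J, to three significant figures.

W ≈ 10500 J

Adiabatic ⇒ Q = 0, so W_by = −ΔU = nCᵥ(T₁ − T₂).
Cᵥ = 3R/2 = 12.47 J/(mol·K).
W = (3.69)(12.47)(411 − 182) = 10538 J.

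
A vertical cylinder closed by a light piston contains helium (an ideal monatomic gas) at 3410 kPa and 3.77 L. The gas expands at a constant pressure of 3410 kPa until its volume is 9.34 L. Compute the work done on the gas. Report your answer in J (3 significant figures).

Isobaric: W = P ΔV.
W = (3410 kPa)(9.34 − 3.77 L) = (3410)(5.57) = 18994 J.
Work on gas = −W_by = -18994 J.

W ≈ -19000 J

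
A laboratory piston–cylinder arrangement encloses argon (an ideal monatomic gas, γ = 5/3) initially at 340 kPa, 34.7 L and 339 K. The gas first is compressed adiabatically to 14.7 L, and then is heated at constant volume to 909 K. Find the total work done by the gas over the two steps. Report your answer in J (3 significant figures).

Step 1 (adiabatic): W = (P₁V₁ − P₂V₂)/(γ−1) = (11798 − 20916)/0.667 = -13677 J.
Step 2 (isochoric): W = 0 (constant volume).
W_total = -13677 + 0 = -13677 J.

W_total ≈ -13700 J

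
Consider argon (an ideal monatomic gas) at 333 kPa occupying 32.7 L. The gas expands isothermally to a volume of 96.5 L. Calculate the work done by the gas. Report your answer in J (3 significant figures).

W ≈ 11800 J

Isothermal: W = nRT ln(V₂/V₁) = P₁V₁ ln(V₂/V₁).
P₁V₁ = (333 kPa)(32.7 L) = 10889 J.
W = 10889 × ln(96.5/32.7) = 10889 × 1.082
W_by_gas = 11784 J.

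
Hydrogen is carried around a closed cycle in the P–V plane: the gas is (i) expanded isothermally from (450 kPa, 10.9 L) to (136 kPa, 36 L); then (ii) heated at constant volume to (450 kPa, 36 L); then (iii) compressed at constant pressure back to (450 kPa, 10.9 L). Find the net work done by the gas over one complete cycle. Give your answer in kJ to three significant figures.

W_net ≈ -5.43 kJ

Leg (i): W = PᵢVᵢ ln(V_f/Vᵢ) = (4905) ln(36/10.9) = 5860 J.
Leg (ii): W = 0.
Leg (iii): W = PΔV = (450)(10.9 − 36) = -11295 J.
W_net = 5860 − 11295 = -5435 J.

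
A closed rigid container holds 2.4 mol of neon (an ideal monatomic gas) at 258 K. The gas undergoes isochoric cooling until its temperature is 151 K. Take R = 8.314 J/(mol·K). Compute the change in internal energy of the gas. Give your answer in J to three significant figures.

Constant volume ⇒ W = 0, so Q = ΔU = nCᵥΔT with Cᵥ = 3R/2 = 12.47 J/(mol·K).
ΔU = (2.4)(12.47)(151 − 258) = -3203 J.

ΔU ≈ -3200 J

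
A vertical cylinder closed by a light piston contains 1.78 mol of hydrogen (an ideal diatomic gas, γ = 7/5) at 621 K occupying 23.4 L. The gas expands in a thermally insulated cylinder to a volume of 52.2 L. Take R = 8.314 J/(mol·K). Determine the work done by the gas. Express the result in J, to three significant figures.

W ≈ 6310 J

Adiabatic: TV^(γ−1) = const with γ = 7/5.
T₂ = T₁ (V₁/V₂)^(γ−1) = 621 × (23.4/52.2)^0.4 = 621 × 0.7255 = 450.5 K.
W_by = nCᵥ(T₁ − T₂) = (1.78)(20.79)(621 − 450.5) = 6307 J.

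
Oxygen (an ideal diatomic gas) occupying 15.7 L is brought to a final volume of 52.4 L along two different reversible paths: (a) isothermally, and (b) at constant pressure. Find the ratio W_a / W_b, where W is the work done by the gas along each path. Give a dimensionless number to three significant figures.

Path (a) isothermal: W = P₁V₁ ln(V₂/V₁) → W_a/(P₁V₁) = 1.205.
Path (b) isobaric: W = P₁(V₂ − V₁) → W_b/(P₁V₁) = 2.338.
W_a / W_b = 1.205 / 2.338 = 0.5156.

W_a / W_b ≈ 0.516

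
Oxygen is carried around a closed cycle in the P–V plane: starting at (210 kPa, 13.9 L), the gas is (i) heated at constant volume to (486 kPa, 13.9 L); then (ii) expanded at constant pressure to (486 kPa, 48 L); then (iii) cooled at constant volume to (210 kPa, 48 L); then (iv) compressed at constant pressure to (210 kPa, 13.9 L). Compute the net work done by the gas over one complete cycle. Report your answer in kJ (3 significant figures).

W_net ≈ 9.41 kJ

Constant-volume legs do no work.
W(ii) = (486)(48 − 13.9) = 16573 J; W(iv) = (210)(13.9 − 48) = -7161 J.
W_net = 16573 − 7161 = 9412 J (the clockwise enclosed area).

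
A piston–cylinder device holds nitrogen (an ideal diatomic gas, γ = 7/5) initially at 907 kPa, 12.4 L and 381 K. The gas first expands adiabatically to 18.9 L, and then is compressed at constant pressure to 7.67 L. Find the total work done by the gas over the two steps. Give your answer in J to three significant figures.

Step 1 (adiabatic): W = (P₁V₁ − P₂V₂)/(γ−1) = (11247 − 9502)/0.4 = 4362 J.
After step 1: P = 502.7 kPa, V = 18.9 L, T = 321.9 K.
Step 2 (isobaric): W = PΔV = (502.7 kPa)(7.67 − 18.9 L) = -5646 J.
W_total = 4362 − 5646 = -1284 J.

W_total ≈ -1280 J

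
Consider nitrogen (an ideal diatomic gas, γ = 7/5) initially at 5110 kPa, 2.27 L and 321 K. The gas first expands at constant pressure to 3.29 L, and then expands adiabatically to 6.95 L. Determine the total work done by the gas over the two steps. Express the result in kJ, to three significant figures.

Step 1 (isobaric): W = PΔV = (5110 kPa)(3.29 − 2.27 L) = 5212 J.
After step 1: P = 5110 kPa, V = 3.29 L, T = 465.2 K.
Step 2 (adiabatic): W = (P₁V₁ − P₂V₂)/(γ−1) = (16812 − 12465)/0.4 = 10867 J.
W_total = 5212 + 10867 = 16079 J.

W_total ≈ 16.1 kJ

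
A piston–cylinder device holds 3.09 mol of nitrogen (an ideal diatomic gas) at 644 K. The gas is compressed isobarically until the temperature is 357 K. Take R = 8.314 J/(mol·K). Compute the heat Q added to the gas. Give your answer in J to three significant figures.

Q ≈ -25800 J

Isobaric: W = nRΔT = (3.09)(8.314)(-287) = -7373 J.
ΔU = nCᵥΔT with Cᵥ = 5R/2: ΔU = (3.09)(20.79)(-287) = -18433 J.
Q = ΔU + W = -18433 − 7373 = -25806 J.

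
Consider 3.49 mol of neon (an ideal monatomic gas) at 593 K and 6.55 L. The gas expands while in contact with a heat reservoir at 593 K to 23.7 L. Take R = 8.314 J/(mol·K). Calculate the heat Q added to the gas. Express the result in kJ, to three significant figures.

Q ≈ 22.1 kJ

Isothermal ⇒ ΔU = 0, so Q = W = nRT ln(V₂/V₁).
Q = (3.49)(8.314)(593) ln(23.7/6.55) = 17206 × 1.286 = 22128 J.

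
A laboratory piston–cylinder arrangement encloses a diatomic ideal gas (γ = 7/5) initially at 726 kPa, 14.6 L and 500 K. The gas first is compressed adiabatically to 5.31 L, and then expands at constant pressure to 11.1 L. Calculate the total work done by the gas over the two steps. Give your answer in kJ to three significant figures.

Step 1 (adiabatic): W = (P₁V₁ − P₂V₂)/(γ−1) = (10600 − 15885)/0.4 = -13214 J.
After step 1: P = 2992 kPa, V = 5.31 L, T = 749.3 K.
Step 2 (isobaric): W = PΔV = (2992 kPa)(11.1 − 5.31 L) = 17321 J.
W_total = -13214 + 17321 = 4107 J.

W_total ≈ 4.11 kJ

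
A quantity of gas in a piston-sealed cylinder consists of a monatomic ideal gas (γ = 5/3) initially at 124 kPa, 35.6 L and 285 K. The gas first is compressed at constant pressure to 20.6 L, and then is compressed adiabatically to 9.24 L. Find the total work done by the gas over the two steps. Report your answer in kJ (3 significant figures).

Step 1 (isobaric): W = PΔV = (124 kPa)(20.6 − 35.6 L) = -1860 J.
After step 1: P = 124 kPa, V = 20.6 L, T = 164.9 K.
Step 2 (adiabatic): W = (P₁V₁ − P₂V₂)/(γ−1) = (2554 − 4359)/0.667 = -2707 J.
W_total = -1860 − 2707 = -4567 J.

W_total ≈ -4.57 kJ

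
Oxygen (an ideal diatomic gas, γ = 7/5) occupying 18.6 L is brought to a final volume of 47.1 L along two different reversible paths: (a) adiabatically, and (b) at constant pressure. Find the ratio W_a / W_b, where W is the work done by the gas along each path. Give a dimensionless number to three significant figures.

W_a / W_b ≈ 0.506

Path (a) adiabatic: W = P₁V₁(1 − (V₁/V₂)^(γ−1))/(γ−1) → W_a/(P₁V₁) = 0.776.
Path (b) isobaric: W = P₁(V₂ − V₁) → W_b/(P₁V₁) = 1.532.
W_a / W_b = 0.776 / 1.532 = 0.5064.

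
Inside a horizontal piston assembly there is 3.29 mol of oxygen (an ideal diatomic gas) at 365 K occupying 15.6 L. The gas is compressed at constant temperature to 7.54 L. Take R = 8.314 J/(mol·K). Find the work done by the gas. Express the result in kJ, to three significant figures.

W ≈ -7.26 kJ

Isothermal: W = nRT ln(V₂/V₁).
W = (3.29)(8.314)(365) × ln(7.54/15.6)
  = 9984 × -0.727
W_by_gas = -7259 J.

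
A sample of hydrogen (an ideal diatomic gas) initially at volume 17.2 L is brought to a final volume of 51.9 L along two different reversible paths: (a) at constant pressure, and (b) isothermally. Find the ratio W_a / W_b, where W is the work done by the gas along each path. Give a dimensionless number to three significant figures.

Path (a) isobaric: W = P₁(V₂ − V₁) → W_a/(P₁V₁) = 2.017.
Path (b) isothermal: W = P₁V₁ ln(V₂/V₁) → W_b/(P₁V₁) = 1.104.
W_a / W_b = 2.017 / 1.104 = 1.827.

W_a / W_b ≈ 1.83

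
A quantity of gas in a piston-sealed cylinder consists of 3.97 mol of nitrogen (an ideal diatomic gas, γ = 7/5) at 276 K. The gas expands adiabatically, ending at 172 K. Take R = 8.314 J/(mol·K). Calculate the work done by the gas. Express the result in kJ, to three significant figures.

W ≈ 8.58 kJ

Adiabatic ⇒ Q = 0, so W_by = −ΔU = nCᵥ(T₁ − T₂).
Cᵥ = 5R/2 = 20.79 J/(mol·K).
W = (3.97)(20.79)(276 − 172) = 8582 J.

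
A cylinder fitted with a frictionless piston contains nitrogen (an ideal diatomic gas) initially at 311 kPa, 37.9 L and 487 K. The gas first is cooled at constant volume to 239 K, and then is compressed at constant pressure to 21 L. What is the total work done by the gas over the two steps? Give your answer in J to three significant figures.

W_total ≈ -2580 J

Step 1 (isochoric): W = 0 (constant volume).
After step 1: P = 152.6 kPa (V unchanged).
Step 2 (isobaric): W = PΔV = (152.6 kPa)(21 − 37.9 L) = -2579 J.
W_total = 0 − 2579 = -2579 J.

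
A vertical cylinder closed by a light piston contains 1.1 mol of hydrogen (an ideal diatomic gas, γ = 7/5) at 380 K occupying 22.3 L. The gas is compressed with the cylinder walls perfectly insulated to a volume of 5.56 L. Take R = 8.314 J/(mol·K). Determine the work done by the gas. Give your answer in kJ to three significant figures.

W ≈ -6.46 kJ

Adiabatic: TV^(γ−1) = const with γ = 7/5.
T₂ = T₁ (V₁/V₂)^(γ−1) = 380 × (22.3/5.56)^0.4 = 380 × 1.743 = 662.3 K.
W_by = nCᵥ(T₁ − T₂) = (1.1)(20.79)(380 − 662.3) = -6455 J.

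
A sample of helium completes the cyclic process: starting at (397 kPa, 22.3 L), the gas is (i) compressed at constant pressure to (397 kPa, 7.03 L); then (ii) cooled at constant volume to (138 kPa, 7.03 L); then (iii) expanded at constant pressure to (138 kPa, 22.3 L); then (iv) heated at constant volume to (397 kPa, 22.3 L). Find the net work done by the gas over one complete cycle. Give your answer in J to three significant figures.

W_net ≈ -3950 J

Constant-volume legs do no work.
W(i) = (397)(7.03 − 22.3) = -6062 J; W(iii) = (138)(22.3 − 7.03) = 2107 J.
W_net = -6062 + 2107 = -3955 J (the counter-clockwise enclosed area).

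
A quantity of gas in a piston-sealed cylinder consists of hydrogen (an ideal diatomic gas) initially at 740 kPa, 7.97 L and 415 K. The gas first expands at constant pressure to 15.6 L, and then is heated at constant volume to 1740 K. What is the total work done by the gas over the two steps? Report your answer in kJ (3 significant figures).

W_total ≈ 5.65 kJ

Step 1 (isobaric): W = PΔV = (740 kPa)(15.6 − 7.97 L) = 5646 J.
Step 2 (isochoric): W = 0 (constant volume).
W_total = 5646 + 0 = 5646 J.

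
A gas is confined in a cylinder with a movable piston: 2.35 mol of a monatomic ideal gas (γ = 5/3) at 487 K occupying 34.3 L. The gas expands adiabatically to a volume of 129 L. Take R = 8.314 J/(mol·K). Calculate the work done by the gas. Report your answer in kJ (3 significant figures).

W ≈ 8.37 kJ

Adiabatic: TV^(γ−1) = const with γ = 5/3.
T₂ = T₁ (V₁/V₂)^(γ−1) = 487 × (34.3/129)^0.667 = 487 × 0.4135 = 201.4 K.
W_by = nCᵥ(T₁ − T₂) = (2.35)(12.47)(487 − 201.4) = 8371 J.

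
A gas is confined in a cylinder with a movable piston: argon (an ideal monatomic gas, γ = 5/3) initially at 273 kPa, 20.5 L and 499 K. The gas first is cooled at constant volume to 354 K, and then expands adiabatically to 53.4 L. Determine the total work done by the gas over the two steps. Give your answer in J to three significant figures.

W_total ≈ 2810 J

Step 1 (isochoric): W = 0 (constant volume).
After step 1: P = 193.7 kPa (V unchanged).
Step 2 (adiabatic): W = (P₁V₁ − P₂V₂)/(γ−1) = (3970 − 2097)/0.667 = 2810 J.
W_total = 0 + 2810 = 2810 J.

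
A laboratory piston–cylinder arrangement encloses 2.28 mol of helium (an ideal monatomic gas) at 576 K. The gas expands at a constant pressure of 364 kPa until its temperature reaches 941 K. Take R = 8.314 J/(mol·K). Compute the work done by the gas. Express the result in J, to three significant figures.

W ≈ 6920 J

Isobaric: W = P ΔV = nR ΔT.
W = (2.28)(8.314)(941 − 576) = 6919 J.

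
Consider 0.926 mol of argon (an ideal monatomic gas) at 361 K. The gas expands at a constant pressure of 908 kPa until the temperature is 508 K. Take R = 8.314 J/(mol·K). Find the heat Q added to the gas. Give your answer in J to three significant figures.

Isobaric: W = nRΔT = (0.926)(8.314)(147) = 1132 J.
ΔU = nCᵥΔT with Cᵥ = 3R/2: ΔU = (0.926)(12.47)(147) = 1698 J.
Q = ΔU + W = 1698 + 1132 = 2829 J.

Q ≈ 2830 J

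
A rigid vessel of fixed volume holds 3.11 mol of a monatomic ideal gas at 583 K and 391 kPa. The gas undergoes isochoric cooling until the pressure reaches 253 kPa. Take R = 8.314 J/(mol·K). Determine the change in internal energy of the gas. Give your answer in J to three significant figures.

ΔU ≈ -7980 J

Constant volume ⇒ W = 0, so Q = ΔU = nCᵥΔT with Cᵥ = 3R/2 = 12.47 J/(mol·K).
At constant V, T₂/T₁ = P₂/P₁ ⇒ ΔT = T₁(P₂/P₁ − 1) = 583·(253/391 − 1) = -205.8 K.
ΔU = (3.11)(12.47)(-205.8) = -7981 J.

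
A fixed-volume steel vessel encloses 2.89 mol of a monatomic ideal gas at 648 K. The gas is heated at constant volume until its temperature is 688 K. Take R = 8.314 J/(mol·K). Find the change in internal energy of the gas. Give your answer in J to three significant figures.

Constant volume ⇒ W = 0, so Q = ΔU = nCᵥΔT with Cᵥ = 3R/2 = 12.47 J/(mol·K).
ΔU = (2.89)(12.47)(688 − 648) = 1442 J.

ΔU ≈ 1440 J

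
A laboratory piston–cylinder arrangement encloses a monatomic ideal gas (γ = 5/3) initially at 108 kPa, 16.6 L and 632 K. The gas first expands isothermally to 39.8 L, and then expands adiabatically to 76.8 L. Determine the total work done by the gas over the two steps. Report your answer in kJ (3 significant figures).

Step 1 (isothermal): W = P₁V₁ ln(V₂/V₁) = (1793) ln(39.8/16.6) = 1568 J.
After step 1: P = 45.05 kPa, V = 39.8 L, T = 632 K.
Step 2 (adiabatic): W = (P₁V₁ − P₂V₂)/(γ−1) = (1793 − 1157)/0.667 = 954.2 J.
W_total = 1568 + 954.2 = 2522 J.

W_total ≈ 2.52 kJ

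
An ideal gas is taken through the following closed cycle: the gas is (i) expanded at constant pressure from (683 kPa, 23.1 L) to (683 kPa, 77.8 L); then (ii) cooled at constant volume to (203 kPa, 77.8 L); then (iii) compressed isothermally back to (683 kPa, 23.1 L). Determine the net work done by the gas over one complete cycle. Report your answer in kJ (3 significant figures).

W_net ≈ 18.2 kJ

Leg (i): W = PΔV = (683)(77.8 − 23.1) = 37360 J.
Leg (ii): W = 0.
Leg (iii): W = PᵢVᵢ ln(V_f/Vᵢ) = (15793) ln(23.1/77.8) = -19178 J.
W_net = 37360 − 19178 = 18182 J.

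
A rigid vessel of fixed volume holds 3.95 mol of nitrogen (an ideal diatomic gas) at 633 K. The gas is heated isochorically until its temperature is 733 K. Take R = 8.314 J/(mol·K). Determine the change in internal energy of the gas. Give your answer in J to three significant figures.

Constant volume ⇒ W = 0, so Q = ΔU = nCᵥΔT with Cᵥ = 5R/2 = 20.79 J/(mol·K).
ΔU = (3.95)(20.79)(733 − 633) = 8210 J.

ΔU ≈ 8210 J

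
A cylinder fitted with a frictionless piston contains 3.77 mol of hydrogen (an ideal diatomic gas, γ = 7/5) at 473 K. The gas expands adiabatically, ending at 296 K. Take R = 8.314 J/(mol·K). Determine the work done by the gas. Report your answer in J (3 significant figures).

W ≈ 13900 J

Adiabatic ⇒ Q = 0, so W_by = −ΔU = nCᵥ(T₁ − T₂).
Cᵥ = 5R/2 = 20.79 J/(mol·K).
W = (3.77)(20.79)(473 − 296) = 13870 J.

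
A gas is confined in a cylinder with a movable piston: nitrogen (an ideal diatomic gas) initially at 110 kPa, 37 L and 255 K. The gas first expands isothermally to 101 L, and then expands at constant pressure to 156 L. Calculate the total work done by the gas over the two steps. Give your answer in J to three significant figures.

W_total ≈ 6300 J

Step 1 (isothermal): W = P₁V₁ ln(V₂/V₁) = (4070) ln(101/37) = 4087 J.
After step 1: P = 40.3 kPa, V = 101 L, T = 255 K.
Step 2 (isobaric): W = PΔV = (40.3 kPa)(156 − 101 L) = 2216 J.
W_total = 4087 + 2216 = 6303 J.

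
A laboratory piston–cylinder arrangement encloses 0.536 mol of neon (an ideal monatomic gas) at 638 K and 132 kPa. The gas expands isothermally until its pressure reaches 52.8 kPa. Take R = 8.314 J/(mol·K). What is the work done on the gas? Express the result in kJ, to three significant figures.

W ≈ -2.61 kJ

Isothermal process: W = nRT ln(V₂/V₁) = nRT ln(P₁/P₂).
W = (0.536)(8.314)(638) × ln(132/52.8)
  = 2843 × ln(2.5) = 2843 × 0.9163
W_by_gas = 2605 J; work on gas = −W_by = -2605 J.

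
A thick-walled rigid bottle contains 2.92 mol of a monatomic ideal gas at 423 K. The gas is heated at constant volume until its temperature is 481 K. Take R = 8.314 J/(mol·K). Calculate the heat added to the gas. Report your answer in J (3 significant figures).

Q ≈ 2110 J

Constant volume ⇒ W = 0, so Q = ΔU = nCᵥΔT with Cᵥ = 3R/2 = 12.47 J/(mol·K).
ΔU = (2.92)(12.47)(481 − 423) = 2112 J.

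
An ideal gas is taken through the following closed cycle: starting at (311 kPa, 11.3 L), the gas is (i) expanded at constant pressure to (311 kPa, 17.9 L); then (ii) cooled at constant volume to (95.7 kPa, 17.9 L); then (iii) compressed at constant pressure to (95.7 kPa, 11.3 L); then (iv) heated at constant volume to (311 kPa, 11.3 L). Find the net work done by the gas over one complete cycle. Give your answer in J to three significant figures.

Constant-volume legs do no work.
W(i) = (311)(17.9 − 11.3) = 2053 J; W(iii) = (95.7)(11.3 − 17.9) = -631.6 J.
W_net = 2053 − 631.6 = 1421 J (the clockwise enclosed area).

W_net ≈ 1420 J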